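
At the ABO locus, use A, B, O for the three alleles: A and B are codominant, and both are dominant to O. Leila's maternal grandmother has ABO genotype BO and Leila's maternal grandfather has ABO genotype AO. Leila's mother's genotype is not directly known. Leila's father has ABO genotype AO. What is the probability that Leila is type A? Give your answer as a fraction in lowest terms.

Leila's mother's ABO genotype from BO × AO: 1/4 AB, 1/4 AO, 1/4 BO, 1/4 OO.
Crossing each possibility with the father AO and summing P(type A): 1/4·1/2 + 1/4·3/4 + 1/4·1/4 + 1/4·1/2 = 1/2.

1/2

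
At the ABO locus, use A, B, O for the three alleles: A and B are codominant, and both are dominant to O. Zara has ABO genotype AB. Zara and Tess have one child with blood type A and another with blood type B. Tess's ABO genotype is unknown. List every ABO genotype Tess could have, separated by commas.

AB, AO, BO, OO

For each candidate genotype of Tess, check whether crossing it with AB can produce every observed child phenotype.
  AA → possible child types {A, AB} ✗
  AB → possible child types {A, B, AB} ✓
  AO → possible child types {A, B, AB} ✓
  BB → possible child types {B, AB} ✗
  BO → possible child types {A, B, AB} ✓
  OO → possible child types {A, B} ✓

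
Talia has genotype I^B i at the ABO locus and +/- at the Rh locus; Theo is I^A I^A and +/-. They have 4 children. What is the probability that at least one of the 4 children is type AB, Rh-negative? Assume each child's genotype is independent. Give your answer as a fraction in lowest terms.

1695/4096

ABO cross I^B i × I^A I^A → 1/2 A, 1/2 AB.
Rh cross +/- × +/- → 3/4 Rh+, 1/4 Rh-; so P(type AB, Rh-negative) = 1/2 × 1/4 = 1/8 per child.
P(none) = (7/8)^4 = 2401/4096; P(at least one) = 1 − 2401/4096 = 1695/4096.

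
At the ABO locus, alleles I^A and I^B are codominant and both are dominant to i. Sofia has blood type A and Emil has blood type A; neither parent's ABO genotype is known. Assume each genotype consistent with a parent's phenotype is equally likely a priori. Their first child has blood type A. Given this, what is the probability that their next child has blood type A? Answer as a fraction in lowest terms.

19/20

Possible genotypes: Sofia ∈ {I^A I^A, I^A i}; Emil ∈ {I^A I^A, I^A i}.
Weight each parental genotype pair by prior × P(type-A child):
  I^A I^A × I^A I^A: posterior weight 4/15; P(next child type A) = 1.
  I^A I^A × I^A i: posterior weight 4/15; P(next child type A) = 1.
  I^A i × I^A I^A: posterior weight 4/15; P(next child type A) = 1.
  I^A i × I^A i: posterior weight 1/5; P(next child type A) = 3/4.
Weighted sum = 19/20.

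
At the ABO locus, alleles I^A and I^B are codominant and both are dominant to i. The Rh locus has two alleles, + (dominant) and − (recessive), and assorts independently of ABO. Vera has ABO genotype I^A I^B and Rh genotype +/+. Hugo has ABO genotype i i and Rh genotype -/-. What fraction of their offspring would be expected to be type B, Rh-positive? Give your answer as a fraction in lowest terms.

1/2

ABO cross I^A I^B × i i → offspring phenotypes: 1/2 A, 1/2 B.
Rh cross +/+ × -/- → 1 Rh+.
Independent loci: P(type B, Rh-positive) = 1/2 × 1 = 1/2.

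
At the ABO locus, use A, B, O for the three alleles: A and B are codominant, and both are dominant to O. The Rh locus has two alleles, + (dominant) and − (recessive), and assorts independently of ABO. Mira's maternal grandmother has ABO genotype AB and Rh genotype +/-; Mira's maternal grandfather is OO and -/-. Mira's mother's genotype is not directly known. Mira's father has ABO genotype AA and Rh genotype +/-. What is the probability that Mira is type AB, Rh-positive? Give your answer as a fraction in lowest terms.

5/32

Mira's mother's ABO genotype from AB × OO: 1/2 AO, 1/2 BO.
Crossing each possibility with the father AA and summing P(type AB): 1/2·0 + 1/2·1/2 = 1/4.
Similarly for Rh via the mother's Rh distribution: P(Rh+) = 5/8.
Independent loci: 1/4 × 5/8 = 5/32.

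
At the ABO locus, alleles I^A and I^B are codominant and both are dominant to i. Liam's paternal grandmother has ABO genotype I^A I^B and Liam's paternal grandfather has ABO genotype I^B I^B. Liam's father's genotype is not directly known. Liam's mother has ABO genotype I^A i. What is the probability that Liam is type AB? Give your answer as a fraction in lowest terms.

3/8

Liam's father's ABO genotype from I^A I^B × I^B I^B: 1/2 I^A I^B, 1/2 I^B I^B.
Crossing each possibility with the mother I^A i and summing P(type AB): 1/2·1/4 + 1/2·1/2 = 3/8.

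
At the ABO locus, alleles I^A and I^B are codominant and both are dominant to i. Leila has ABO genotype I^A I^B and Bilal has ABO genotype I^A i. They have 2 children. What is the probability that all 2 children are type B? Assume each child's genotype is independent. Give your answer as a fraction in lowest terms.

ABO cross I^A I^B × I^A i → 1/2 A, 1/4 B, 1/4 AB.
So P(type B) = 1/4 per child.
All 2 independent: (1/4)^2 = 1/16.

1/16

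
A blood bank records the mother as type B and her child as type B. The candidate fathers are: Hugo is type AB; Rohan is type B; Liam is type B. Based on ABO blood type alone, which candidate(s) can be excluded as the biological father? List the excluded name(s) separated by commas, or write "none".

A candidate is excluded only if no genotype consistent with his phenotype could produce a type B child with a type B mother.
Every candidate has at least one consistent genotype combination, so none can be excluded.

none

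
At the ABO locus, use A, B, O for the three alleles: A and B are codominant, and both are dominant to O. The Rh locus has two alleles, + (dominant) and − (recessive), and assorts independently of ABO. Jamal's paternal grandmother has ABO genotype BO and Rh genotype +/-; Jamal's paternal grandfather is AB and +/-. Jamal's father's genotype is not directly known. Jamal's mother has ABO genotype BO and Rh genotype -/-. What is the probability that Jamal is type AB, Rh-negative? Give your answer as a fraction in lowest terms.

1/16

Jamal's father's ABO genotype from BO × AB: 1/4 AB, 1/4 AO, 1/4 BB, 1/4 BO.
Crossing each possibility with the mother BO and summing P(type AB): 1/4·1/4 + 1/4·1/4 + 1/4·0 + 1/4·0 = 1/8.
Similarly for Rh via the father's Rh distribution: P(Rh-) = 1/2.
Independent loci: 1/8 × 1/2 = 1/16.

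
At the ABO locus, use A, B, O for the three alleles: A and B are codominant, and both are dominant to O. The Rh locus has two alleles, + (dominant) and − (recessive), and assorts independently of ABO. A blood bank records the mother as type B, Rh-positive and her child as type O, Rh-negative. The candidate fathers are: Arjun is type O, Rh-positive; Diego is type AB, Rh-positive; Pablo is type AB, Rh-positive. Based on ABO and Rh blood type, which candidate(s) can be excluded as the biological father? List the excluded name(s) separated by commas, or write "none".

A candidate is excluded only if no genotype consistent with his phenotype could produce a type O, Rh-negative child with a type B, Rh-positive mother.
Diego (type AB, Rh+): no genotype consistent with that phenotype can produce a type-O Rh- child with a type-B mother.
Pablo (type AB, Rh+): no genotype consistent with that phenotype can produce a type-O Rh- child with a type-B mother.

Diego, Pablo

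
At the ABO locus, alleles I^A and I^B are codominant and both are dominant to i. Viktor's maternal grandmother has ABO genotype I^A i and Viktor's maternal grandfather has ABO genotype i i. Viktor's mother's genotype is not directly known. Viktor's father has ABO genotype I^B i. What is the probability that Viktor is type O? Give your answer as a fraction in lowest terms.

Viktor's mother's ABO genotype from I^A i × i i: 1/2 I^A i, 1/2 i i.
Crossing each possibility with the father I^B i and summing P(type O): 1/2·1/4 + 1/2·1/2 = 3/8.

3/8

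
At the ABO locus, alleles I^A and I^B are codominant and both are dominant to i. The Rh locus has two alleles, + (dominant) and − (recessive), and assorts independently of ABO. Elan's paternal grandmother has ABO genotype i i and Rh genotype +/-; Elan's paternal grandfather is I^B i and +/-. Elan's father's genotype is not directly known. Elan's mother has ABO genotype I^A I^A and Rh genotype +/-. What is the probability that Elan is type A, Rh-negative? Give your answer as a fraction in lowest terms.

Elan's father's ABO genotype from i i × I^B i: 1/2 I^B i, 1/2 i i.
Crossing each possibility with the mother I^A I^A and summing P(type A): 1/2·1/2 + 1/2·1 = 3/4.
Similarly for Rh via the father's Rh distribution: P(Rh-) = 1/4.
Independent loci: 3/4 × 1/4 = 3/16.

3/16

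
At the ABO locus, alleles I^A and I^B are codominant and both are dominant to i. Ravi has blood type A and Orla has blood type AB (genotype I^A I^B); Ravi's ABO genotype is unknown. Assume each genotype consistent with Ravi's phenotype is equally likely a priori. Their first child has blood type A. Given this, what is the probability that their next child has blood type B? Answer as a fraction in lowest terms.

Possible genotypes: Ravi ∈ {I^A I^A, I^A i}; Orla ∈ {I^A I^B}.
Weight each parental genotype pair by prior × P(type-A child):
  I^A I^A × I^A I^B: posterior weight 1/2; P(next child type B) = 0.
  I^A i × I^A I^B: posterior weight 1/2; P(next child type B) = 1/4.
Weighted sum = 1/8.

1/8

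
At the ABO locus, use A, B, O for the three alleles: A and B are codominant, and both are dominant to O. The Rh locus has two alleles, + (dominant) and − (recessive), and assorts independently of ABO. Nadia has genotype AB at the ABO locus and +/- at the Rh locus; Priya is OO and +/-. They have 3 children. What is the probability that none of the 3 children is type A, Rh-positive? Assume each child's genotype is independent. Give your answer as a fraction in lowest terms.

125/512

ABO cross AB × OO → 1/2 A, 1/2 B.
Rh cross +/- × +/- → 3/4 Rh+, 1/4 Rh-; so P(type A, Rh-positive) = 1/2 × 3/4 = 3/8 per child.
P(not type A, Rh-positive) = 5/8 for one child; (5/8)^3 = 125/512.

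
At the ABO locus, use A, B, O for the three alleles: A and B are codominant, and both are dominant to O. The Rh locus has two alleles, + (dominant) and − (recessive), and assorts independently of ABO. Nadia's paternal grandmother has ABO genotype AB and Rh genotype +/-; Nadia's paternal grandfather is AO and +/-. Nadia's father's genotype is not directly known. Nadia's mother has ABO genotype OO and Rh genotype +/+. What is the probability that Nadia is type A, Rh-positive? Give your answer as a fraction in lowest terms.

1/2

Nadia's father's ABO genotype from AB × AO: 1/4 AA, 1/4 AB, 1/4 AO, 1/4 BO.
Crossing each possibility with the mother OO and summing P(type A): 1/4·1 + 1/4·1/2 + 1/4·1/2 + 1/4·0 = 1/2.
Similarly for Rh via the father's Rh distribution: P(Rh+) = 1.
Independent loci: 1/2 × 1 = 1/2.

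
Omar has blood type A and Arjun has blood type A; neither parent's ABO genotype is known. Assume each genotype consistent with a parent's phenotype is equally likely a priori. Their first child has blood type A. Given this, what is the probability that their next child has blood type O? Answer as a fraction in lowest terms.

Possible genotypes: Omar ∈ {I^A I^A, I^A i}; Arjun ∈ {I^A I^A, I^A i}.
Weight each parental genotype pair by prior × P(type-A child):
  I^A I^A × I^A I^A: posterior weight 4/15; P(next child type O) = 0.
  I^A I^A × I^A i: posterior weight 4/15; P(next child type O) = 0.
  I^A i × I^A I^A: posterior weight 4/15; P(next child type O) = 0.
  I^A i × I^A i: posterior weight 1/5; P(next child type O) = 1/4.
Weighted sum = 1/20.

1/20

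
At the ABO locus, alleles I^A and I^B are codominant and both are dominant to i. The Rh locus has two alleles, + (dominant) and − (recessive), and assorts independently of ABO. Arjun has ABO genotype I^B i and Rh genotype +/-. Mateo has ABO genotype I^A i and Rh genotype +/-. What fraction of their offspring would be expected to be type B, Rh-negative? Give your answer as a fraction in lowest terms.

ABO cross I^B i × I^A i → offspring phenotypes: 1/4 O, 1/4 A, 1/4 B, 1/4 AB.
Rh cross +/- × +/- → 3/4 Rh+, 1/4 Rh-.
Independent loci: P(type B, Rh-negative) = 1/4 × 1/4 = 1/16.

1/16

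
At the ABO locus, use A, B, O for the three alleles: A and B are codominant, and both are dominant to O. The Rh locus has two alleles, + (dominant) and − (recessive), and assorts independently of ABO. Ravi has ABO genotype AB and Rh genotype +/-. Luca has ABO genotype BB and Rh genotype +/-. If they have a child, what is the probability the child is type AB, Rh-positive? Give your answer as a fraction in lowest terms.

3/8

ABO cross AB × BB → offspring phenotypes: 1/2 B, 1/2 AB.
Rh cross +/- × +/- → 3/4 Rh+, 1/4 Rh-.
Independent loci: P(type AB, Rh-positive) = 1/2 × 3/4 = 3/8.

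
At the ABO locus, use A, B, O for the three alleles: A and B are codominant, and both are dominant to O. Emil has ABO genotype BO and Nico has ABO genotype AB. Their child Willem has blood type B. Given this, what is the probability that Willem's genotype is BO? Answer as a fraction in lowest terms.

1/2

Cross BO × AB → 1/4 AB, 1/4 AO, 1/4 BB, 1/4 BO.
Type-B genotypes among offspring: BB (1/4), BO (1/4); total 1/2.
P(BO | type B) = (1/4) / (1/2) = 1/2.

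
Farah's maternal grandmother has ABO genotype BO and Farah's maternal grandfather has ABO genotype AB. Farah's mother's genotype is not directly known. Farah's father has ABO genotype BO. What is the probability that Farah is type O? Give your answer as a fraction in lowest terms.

Farah's mother's ABO genotype from BO × AB: 1/4 AB, 1/4 AO, 1/4 BB, 1/4 BO.
Crossing each possibility with the father BO and summing P(type O): 1/4·0 + 1/4·1/4 + 1/4·0 + 1/4·1/4 = 1/8.

1/8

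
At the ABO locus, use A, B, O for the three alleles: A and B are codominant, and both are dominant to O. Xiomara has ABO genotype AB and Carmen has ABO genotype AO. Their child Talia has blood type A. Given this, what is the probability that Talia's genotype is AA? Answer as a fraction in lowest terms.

Cross AB × AO → 1/4 AA, 1/4 AB, 1/4 AO, 1/4 BO.
Type-A genotypes among offspring: AA (1/4), AO (1/4); total 1/2.
P(AA | type A) = (1/4) / (1/2) = 1/2.

1/2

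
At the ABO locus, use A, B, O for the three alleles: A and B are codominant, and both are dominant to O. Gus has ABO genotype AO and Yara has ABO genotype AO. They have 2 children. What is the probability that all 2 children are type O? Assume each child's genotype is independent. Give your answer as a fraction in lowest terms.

ABO cross AO × AO → 1/4 O, 3/4 A.
So P(type O) = 1/4 per child.
All 2 independent: (1/4)^2 = 1/16.

1/16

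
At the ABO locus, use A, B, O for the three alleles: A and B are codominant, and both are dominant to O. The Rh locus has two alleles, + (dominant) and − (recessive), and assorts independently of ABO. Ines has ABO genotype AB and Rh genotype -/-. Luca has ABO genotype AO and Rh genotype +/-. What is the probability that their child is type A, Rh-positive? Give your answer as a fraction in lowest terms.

ABO cross AB × AO → offspring phenotypes: 1/2 A, 1/4 B, 1/4 AB.
Rh cross -/- × +/- → 1/2 Rh+, 1/2 Rh-.
Independent loci: P(type A, Rh-positive) = 1/2 × 1/2 = 1/4.

1/4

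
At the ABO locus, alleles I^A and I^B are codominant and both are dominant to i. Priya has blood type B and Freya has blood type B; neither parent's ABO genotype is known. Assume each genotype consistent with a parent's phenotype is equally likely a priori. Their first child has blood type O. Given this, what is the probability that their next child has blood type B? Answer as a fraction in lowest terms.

3/4

Possible genotypes: Priya ∈ {I^B I^B, I^B i}; Freya ∈ {I^B I^B, I^B i}.
Weight each parental genotype pair by prior × P(type-O child):
  I^B i × I^B i: posterior weight 1; P(next child type B) = 3/4.
Weighted sum = 3/4.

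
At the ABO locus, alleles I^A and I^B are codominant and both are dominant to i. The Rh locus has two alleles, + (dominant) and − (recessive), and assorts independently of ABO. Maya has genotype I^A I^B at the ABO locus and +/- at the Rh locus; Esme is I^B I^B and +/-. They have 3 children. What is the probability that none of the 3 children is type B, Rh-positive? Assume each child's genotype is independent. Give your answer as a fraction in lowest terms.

ABO cross I^A I^B × I^B I^B → 1/2 B, 1/2 AB.
Rh cross +/- × +/- → 3/4 Rh+, 1/4 Rh-; so P(type B, Rh-positive) = 1/2 × 3/4 = 3/8 per child.
P(not type B, Rh-positive) = 5/8 for one child; (5/8)^3 = 125/512.

125/512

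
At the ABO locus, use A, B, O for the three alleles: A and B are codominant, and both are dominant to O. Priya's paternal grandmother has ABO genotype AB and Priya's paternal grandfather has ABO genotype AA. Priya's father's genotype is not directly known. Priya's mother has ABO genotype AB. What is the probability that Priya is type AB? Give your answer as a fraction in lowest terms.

Priya's father's ABO genotype from AB × AA: 1/2 AA, 1/2 AB.
Crossing each possibility with the mother AB and summing P(type AB): 1/2·1/2 + 1/2·1/2 = 1/2.

1/2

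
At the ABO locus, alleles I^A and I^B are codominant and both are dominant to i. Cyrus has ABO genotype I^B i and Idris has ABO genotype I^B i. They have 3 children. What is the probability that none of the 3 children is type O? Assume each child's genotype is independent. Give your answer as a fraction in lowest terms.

27/64

ABO cross I^B i × I^B i → 1/4 O, 3/4 B.
So P(type O) = 1/4 per child.
P(not type O) = 3/4 for one child; (3/4)^3 = 27/64.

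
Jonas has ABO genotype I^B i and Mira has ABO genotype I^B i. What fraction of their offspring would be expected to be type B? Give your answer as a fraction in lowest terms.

ABO cross I^B i × I^B i → offspring phenotypes: 1/4 O, 3/4 B.
So P(type B) = 3/4.

3/4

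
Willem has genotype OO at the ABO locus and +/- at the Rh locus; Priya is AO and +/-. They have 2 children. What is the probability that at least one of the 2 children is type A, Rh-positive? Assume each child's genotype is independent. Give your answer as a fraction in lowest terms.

39/64

ABO cross OO × AO → 1/2 O, 1/2 A.
Rh cross +/- × +/- → 3/4 Rh+, 1/4 Rh-; so P(type A, Rh-positive) = 1/2 × 3/4 = 3/8 per child.
P(none) = (5/8)^2 = 25/64; P(at least one) = 1 − 25/64 = 39/64.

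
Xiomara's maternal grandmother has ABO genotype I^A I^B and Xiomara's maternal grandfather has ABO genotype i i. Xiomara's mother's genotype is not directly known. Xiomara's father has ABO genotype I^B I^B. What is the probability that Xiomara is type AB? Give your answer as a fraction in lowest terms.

1/4

Xiomara's mother's ABO genotype from I^A I^B × i i: 1/2 I^A i, 1/2 I^B i.
Crossing each possibility with the father I^B I^B and summing P(type AB): 1/2·1/2 + 1/2·0 = 1/4.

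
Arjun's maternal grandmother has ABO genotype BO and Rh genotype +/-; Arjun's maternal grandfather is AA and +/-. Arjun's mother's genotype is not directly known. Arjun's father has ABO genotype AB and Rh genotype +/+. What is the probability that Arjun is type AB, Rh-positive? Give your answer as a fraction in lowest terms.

Arjun's mother's ABO genotype from BO × AA: 1/2 AB, 1/2 AO.
Crossing each possibility with the father AB and summing P(type AB): 1/2·1/2 + 1/2·1/4 = 3/8.
Similarly for Rh via the mother's Rh distribution: P(Rh+) = 1.
Independent loci: 3/8 × 1 = 3/8.

3/8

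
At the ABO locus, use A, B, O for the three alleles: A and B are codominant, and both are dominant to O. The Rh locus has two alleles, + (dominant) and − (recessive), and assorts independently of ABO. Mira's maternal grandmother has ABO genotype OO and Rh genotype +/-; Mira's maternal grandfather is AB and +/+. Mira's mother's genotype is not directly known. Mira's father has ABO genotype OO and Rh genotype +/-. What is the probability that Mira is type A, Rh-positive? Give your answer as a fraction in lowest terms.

Mira's mother's ABO genotype from OO × AB: 1/2 AO, 1/2 BO.
Crossing each possibility with the father OO and summing P(type A): 1/2·1/2 + 1/2·0 = 1/4.
Similarly for Rh via the mother's Rh distribution: P(Rh+) = 7/8.
Independent loci: 1/4 × 7/8 = 7/32.

7/32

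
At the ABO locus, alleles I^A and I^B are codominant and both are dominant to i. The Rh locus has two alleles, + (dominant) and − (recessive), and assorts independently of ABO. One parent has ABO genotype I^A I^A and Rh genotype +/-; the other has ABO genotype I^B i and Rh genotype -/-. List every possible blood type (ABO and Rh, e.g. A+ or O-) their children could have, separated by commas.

Gametes from I^A I^A × I^B i give offspring ABO genotypes I^A I^B, I^A i, i.e. phenotypes A, AB.
Rh cross +/- × -/- → phenotypes Rh+, Rh-.
Combining independently: A+, A-, AB+, AB-.

A+, A-, AB+, AB-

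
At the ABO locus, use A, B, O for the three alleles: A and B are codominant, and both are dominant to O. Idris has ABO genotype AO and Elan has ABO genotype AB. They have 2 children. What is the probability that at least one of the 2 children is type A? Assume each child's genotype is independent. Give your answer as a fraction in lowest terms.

3/4

ABO cross AO × AB → 1/2 A, 1/4 B, 1/4 AB.
So P(type A) = 1/2 per child.
P(none) = (1/2)^2 = 1/4; P(at least one) = 1 − 1/4 = 3/4.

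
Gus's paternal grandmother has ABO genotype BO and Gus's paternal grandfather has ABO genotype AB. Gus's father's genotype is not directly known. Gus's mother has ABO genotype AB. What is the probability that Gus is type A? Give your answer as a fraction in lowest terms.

Gus's father's ABO genotype from BO × AB: 1/4 AB, 1/4 AO, 1/4 BB, 1/4 BO.
Crossing each possibility with the mother AB and summing P(type A): 1/4·1/4 + 1/4·1/2 + 1/4·0 + 1/4·1/4 = 1/4.

1/4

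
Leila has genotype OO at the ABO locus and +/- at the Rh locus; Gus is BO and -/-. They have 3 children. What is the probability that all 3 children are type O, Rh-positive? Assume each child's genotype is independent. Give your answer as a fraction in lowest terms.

ABO cross OO × BO → 1/2 O, 1/2 B.
Rh cross +/- × -/- → 1/2 Rh+, 1/2 Rh-; so P(type O, Rh-positive) = 1/2 × 1/2 = 1/4 per child.
All 3 independent: (1/4)^3 = 1/64.

1/64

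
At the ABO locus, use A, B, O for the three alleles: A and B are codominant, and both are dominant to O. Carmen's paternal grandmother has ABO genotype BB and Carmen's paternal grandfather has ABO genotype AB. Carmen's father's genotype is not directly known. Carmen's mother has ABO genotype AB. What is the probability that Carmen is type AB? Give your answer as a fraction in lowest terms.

1/2

Carmen's father's ABO genotype from BB × AB: 1/2 AB, 1/2 BB.
Crossing each possibility with the mother AB and summing P(type AB): 1/2·1/2 + 1/2·1/2 = 1/2.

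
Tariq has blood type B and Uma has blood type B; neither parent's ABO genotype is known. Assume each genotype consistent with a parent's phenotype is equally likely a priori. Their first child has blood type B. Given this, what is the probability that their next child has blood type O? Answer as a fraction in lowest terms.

1/20

Possible genotypes: Tariq ∈ {BB, BO}; Uma ∈ {BB, BO}.
Weight each parental genotype pair by prior × P(type-B child):
  BB × BB: posterior weight 4/15; P(next child type O) = 0.
  BB × BO: posterior weight 4/15; P(next child type O) = 0.
  BO × BB: posterior weight 4/15; P(next child type O) = 0.
  BO × BO: posterior weight 1/5; P(next child type O) = 1/4.
Weighted sum = 1/20.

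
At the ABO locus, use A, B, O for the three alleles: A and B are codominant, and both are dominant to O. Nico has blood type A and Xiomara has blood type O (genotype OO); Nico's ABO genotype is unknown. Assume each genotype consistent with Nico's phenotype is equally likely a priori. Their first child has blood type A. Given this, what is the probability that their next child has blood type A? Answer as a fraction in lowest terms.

5/6

Possible genotypes: Nico ∈ {AA, AO}; Xiomara ∈ {OO}.
Weight each parental genotype pair by prior × P(type-A child):
  AA × OO: posterior weight 2/3; P(next child type A) = 1.
  AO × OO: posterior weight 1/3; P(next child type A) = 1/2.
Weighted sum = 5/6.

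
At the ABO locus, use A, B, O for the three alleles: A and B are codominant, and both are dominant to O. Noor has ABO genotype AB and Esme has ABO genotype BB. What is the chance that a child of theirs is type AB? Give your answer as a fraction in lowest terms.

ABO cross AB × BB → offspring phenotypes: 1/2 B, 1/2 AB.
So P(type AB) = 1/2.

1/2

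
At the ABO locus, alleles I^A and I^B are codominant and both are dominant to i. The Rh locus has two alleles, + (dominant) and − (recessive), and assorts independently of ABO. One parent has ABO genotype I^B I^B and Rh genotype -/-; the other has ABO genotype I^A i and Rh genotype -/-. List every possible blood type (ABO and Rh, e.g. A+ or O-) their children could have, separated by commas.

Gametes from I^B I^B × I^A i give offspring ABO genotypes I^A I^B, I^B i, i.e. phenotypes B, AB.
Rh cross -/- × -/- → phenotypes Rh-.
Combining independently: B-, AB-.

B-, AB-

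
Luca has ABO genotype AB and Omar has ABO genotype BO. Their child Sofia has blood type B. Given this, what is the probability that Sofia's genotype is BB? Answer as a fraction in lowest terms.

Cross AB × BO → 1/4 AB, 1/4 AO, 1/4 BB, 1/4 BO.
Type-B genotypes among offspring: BB (1/4), BO (1/4); total 1/2.
P(BB | type B) = (1/4) / (1/2) = 1/2.

1/2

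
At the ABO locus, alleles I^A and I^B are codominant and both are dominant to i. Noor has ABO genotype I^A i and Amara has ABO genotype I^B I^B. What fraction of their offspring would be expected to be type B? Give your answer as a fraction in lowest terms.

1/2

ABO cross I^A i × I^B I^B → offspring phenotypes: 1/2 B, 1/2 AB.
So P(type B) = 1/2.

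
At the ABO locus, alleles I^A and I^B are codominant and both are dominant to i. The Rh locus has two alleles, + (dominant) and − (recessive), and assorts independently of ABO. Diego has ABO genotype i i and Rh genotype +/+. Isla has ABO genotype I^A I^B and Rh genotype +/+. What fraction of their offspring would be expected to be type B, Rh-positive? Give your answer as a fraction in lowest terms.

1/2

ABO cross i i × I^A I^B → offspring phenotypes: 1/2 A, 1/2 B.
Rh cross +/+ × +/+ → 1 Rh+.
Independent loci: P(type B, Rh-positive) = 1/2 × 1 = 1/2.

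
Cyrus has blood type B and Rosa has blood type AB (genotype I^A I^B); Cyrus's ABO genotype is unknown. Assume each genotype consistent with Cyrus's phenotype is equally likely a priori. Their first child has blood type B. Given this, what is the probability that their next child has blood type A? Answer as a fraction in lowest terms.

1/8

Possible genotypes: Cyrus ∈ {I^B I^B, I^B i}; Rosa ∈ {I^A I^B}.
Weight each parental genotype pair by prior × P(type-B child):
  I^B I^B × I^A I^B: posterior weight 1/2; P(next child type A) = 0.
  I^B i × I^A I^B: posterior weight 1/2; P(next child type A) = 1/4.
Weighted sum = 1/8.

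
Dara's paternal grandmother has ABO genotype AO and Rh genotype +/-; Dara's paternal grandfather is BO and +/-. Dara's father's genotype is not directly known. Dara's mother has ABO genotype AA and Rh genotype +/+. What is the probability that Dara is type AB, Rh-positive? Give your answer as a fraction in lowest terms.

1/4

Dara's father's ABO genotype from AO × BO: 1/4 AB, 1/4 AO, 1/4 BO, 1/4 OO.
Crossing each possibility with the mother AA and summing P(type AB): 1/4·1/2 + 1/4·0 + 1/4·1/2 + 1/4·0 = 1/4.
Similarly for Rh via the father's Rh distribution: P(Rh+) = 1.
Independent loci: 1/4 × 1 = 1/4.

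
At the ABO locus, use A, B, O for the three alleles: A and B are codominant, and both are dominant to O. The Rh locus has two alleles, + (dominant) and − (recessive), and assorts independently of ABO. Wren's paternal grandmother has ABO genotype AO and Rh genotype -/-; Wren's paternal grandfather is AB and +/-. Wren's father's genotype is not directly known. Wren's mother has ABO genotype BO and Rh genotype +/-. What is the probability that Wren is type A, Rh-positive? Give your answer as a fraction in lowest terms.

Wren's father's ABO genotype from AO × AB: 1/4 AA, 1/4 AB, 1/4 AO, 1/4 BO.
Crossing each possibility with the mother BO and summing P(type A): 1/4·1/2 + 1/4·1/4 + 1/4·1/4 + 1/4·0 = 1/4.
Similarly for Rh via the father's Rh distribution: P(Rh+) = 5/8.
Independent loci: 1/4 × 5/8 = 5/32.

5/32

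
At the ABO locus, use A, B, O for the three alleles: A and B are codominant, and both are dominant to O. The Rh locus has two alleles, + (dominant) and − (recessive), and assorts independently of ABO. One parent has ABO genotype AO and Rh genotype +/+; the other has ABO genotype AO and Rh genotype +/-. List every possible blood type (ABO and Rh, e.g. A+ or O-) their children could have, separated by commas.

O+, A+

Gametes from AO × AO give offspring ABO genotypes AA, AO, OO, i.e. phenotypes O, A.
Rh cross +/+ × +/- → phenotypes Rh+.
Combining independently: O+, A+.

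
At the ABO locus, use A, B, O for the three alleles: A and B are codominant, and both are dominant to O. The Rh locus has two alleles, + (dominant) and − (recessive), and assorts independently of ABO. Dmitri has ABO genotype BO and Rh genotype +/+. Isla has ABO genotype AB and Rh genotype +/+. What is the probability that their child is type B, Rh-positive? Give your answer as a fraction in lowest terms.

ABO cross BO × AB → offspring phenotypes: 1/4 A, 1/2 B, 1/4 AB.
Rh cross +/+ × +/+ → 1 Rh+.
Independent loci: P(type B, Rh-positive) = 1/2 × 1 = 1/2.

1/2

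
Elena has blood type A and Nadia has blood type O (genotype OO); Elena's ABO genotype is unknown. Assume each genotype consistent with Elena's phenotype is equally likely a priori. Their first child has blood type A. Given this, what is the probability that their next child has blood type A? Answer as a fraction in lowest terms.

5/6

Possible genotypes: Elena ∈ {AA, AO}; Nadia ∈ {OO}.
Weight each parental genotype pair by prior × P(type-A child):
  AA × OO: posterior weight 2/3; P(next child type A) = 1.
  AO × OO: posterior weight 1/3; P(next child type A) = 1/2.
Weighted sum = 5/6.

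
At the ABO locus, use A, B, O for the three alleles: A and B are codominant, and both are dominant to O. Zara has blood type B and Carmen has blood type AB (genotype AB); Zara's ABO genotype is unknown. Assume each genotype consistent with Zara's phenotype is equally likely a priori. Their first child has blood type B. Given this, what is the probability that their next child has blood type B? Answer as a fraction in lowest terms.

Possible genotypes: Zara ∈ {BB, BO}; Carmen ∈ {AB}.
Weight each parental genotype pair by prior × P(type-B child):
  BB × AB: posterior weight 1/2; P(next child type B) = 1/2.
  BO × AB: posterior weight 1/2; P(next child type B) = 1/2.
Weighted sum = 1/2.

1/2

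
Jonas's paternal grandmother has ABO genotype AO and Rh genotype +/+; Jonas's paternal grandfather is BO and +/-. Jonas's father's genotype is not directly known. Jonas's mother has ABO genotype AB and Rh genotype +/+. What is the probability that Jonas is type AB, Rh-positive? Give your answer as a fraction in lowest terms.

Jonas's father's ABO genotype from AO × BO: 1/4 AB, 1/4 AO, 1/4 BO, 1/4 OO.
Crossing each possibility with the mother AB and summing P(type AB): 1/4·1/2 + 1/4·1/4 + 1/4·1/4 + 1/4·0 = 1/4.
Similarly for Rh via the father's Rh distribution: P(Rh+) = 1.
Independent loci: 1/4 × 1 = 1/4.

1/4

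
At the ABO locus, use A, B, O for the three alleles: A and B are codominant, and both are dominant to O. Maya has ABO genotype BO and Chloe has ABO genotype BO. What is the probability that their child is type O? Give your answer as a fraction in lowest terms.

1/4

ABO cross BO × BO → offspring phenotypes: 1/4 O, 3/4 B.
So P(type O) = 1/4.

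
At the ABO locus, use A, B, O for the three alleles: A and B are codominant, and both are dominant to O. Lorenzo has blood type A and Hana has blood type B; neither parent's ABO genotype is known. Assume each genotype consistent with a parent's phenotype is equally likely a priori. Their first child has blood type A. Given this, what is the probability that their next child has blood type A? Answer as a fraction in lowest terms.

5/12

Possible genotypes: Lorenzo ∈ {AA, AO}; Hana ∈ {BB, BO}.
Weight each parental genotype pair by prior × P(type-A child):
  AA × BO: posterior weight 2/3; P(next child type A) = 1/2.
  AO × BO: posterior weight 1/3; P(next child type A) = 1/4.
Weighted sum = 5/12.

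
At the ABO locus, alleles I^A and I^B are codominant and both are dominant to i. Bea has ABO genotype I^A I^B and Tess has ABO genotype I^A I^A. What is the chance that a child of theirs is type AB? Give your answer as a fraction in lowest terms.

1/2

ABO cross I^A I^B × I^A I^A → offspring phenotypes: 1/2 A, 1/2 AB.
So P(type AB) = 1/2.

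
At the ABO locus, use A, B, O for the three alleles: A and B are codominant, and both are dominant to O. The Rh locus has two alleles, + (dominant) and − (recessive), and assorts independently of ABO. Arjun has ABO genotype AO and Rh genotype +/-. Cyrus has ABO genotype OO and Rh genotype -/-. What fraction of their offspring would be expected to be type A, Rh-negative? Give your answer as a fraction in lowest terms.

ABO cross AO × OO → offspring phenotypes: 1/2 O, 1/2 A.
Rh cross +/- × -/- → 1/2 Rh+, 1/2 Rh-.
Independent loci: P(type A, Rh-negative) = 1/2 × 1/2 = 1/4.

1/4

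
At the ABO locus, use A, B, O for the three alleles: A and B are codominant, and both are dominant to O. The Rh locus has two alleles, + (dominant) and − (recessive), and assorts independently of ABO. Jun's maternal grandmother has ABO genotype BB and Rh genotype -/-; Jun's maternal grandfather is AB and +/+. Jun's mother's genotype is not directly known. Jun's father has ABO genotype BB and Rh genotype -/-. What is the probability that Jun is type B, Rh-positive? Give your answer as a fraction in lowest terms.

Jun's mother's ABO genotype from BB × AB: 1/2 AB, 1/2 BB.
Crossing each possibility with the father BB and summing P(type B): 1/2·1/2 + 1/2·1 = 3/4.
Similarly for Rh via the mother's Rh distribution: P(Rh+) = 1/2.
Independent loci: 3/4 × 1/2 = 3/8.

3/8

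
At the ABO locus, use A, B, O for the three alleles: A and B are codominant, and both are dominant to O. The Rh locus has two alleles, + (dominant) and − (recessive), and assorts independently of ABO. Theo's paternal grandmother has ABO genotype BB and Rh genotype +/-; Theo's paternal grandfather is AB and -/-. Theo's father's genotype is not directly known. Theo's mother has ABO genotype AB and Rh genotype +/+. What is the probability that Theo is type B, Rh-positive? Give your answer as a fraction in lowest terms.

3/8

Theo's father's ABO genotype from BB × AB: 1/2 AB, 1/2 BB.
Crossing each possibility with the mother AB and summing P(type B): 1/2·1/4 + 1/2·1/2 = 3/8.
Similarly for Rh via the father's Rh distribution: P(Rh+) = 1.
Independent loci: 3/8 × 1 = 3/8.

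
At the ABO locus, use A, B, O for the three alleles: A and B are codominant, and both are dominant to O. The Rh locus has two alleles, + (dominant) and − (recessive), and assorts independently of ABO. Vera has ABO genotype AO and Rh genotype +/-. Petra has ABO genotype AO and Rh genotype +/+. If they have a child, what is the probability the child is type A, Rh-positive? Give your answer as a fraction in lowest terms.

ABO cross AO × AO → offspring phenotypes: 1/4 O, 3/4 A.
Rh cross +/- × +/+ → 1 Rh+.
Independent loci: P(type A, Rh-positive) = 3/4 × 1 = 3/4.

3/4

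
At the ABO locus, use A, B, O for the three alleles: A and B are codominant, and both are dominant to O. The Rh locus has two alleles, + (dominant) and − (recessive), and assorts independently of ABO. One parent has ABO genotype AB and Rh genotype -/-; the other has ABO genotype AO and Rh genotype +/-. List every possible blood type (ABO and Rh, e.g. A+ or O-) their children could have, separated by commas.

Gametes from AB × AO give offspring ABO genotypes AA, AB, AO, BO, i.e. phenotypes A, B, AB.
Rh cross -/- × +/- → phenotypes Rh+, Rh-.
Combining independently: A+, A-, B+, B-, AB+, AB-.

A+, A-, B+, B-, AB+, AB-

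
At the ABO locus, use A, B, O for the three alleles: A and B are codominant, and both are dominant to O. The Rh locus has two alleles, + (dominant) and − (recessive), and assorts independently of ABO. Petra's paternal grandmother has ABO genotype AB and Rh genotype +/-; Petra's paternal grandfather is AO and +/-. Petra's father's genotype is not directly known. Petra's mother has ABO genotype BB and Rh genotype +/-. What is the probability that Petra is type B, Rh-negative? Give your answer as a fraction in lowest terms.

1/8

Petra's father's ABO genotype from AB × AO: 1/4 AA, 1/4 AB, 1/4 AO, 1/4 BO.
Crossing each possibility with the mother BB and summing P(type B): 1/4·0 + 1/4·1/2 + 1/4·1/2 + 1/4·1 = 1/2.
Similarly for Rh via the father's Rh distribution: P(Rh-) = 1/4.
Independent loci: 1/2 × 1/4 = 1/8.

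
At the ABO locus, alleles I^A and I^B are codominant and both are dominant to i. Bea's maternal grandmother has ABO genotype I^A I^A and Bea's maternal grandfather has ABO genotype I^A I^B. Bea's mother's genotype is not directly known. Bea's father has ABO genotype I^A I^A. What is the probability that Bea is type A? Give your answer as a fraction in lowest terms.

Bea's mother's ABO genotype from I^A I^A × I^A I^B: 1/2 I^A I^A, 1/2 I^A I^B.
Crossing each possibility with the father I^A I^A and summing P(type A): 1/2·1 + 1/2·1/2 = 3/4.

3/4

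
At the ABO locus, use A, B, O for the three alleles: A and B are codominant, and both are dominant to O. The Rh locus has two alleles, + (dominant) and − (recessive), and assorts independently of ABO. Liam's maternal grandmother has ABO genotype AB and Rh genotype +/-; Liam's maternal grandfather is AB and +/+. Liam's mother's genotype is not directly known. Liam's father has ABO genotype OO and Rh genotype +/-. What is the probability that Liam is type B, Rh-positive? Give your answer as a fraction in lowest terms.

Liam's mother's ABO genotype from AB × AB: 1/4 AA, 1/2 AB, 1/4 BB.
Crossing each possibility with the father OO and summing P(type B): 1/4·0 + 1/2·1/2 + 1/4·1 = 1/2.
Similarly for Rh via the mother's Rh distribution: P(Rh+) = 7/8.
Independent loci: 1/2 × 7/8 = 7/16.

7/16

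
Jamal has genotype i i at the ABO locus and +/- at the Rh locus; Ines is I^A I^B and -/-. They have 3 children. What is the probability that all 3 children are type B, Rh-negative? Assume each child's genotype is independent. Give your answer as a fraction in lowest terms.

1/64

ABO cross i i × I^A I^B → 1/2 A, 1/2 B.
Rh cross +/- × -/- → 1/2 Rh+, 1/2 Rh-; so P(type B, Rh-negative) = 1/2 × 1/2 = 1/4 per child.
All 3 independent: (1/4)^3 = 1/64.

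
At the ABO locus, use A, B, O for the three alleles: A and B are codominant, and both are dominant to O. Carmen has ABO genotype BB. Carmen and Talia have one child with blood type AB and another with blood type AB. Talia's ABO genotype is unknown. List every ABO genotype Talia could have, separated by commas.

For each candidate genotype of Talia, check whether crossing it with BB can produce every observed child phenotype.
  AA → possible child types {AB} ✓
  AB → possible child types {B, AB} ✓
  AO → possible child types {B, AB} ✓
  BB → possible child types {B} ✗
  BO → possible child types {B} ✗
  OO → possible child types {B} ✗

AA, AB, AO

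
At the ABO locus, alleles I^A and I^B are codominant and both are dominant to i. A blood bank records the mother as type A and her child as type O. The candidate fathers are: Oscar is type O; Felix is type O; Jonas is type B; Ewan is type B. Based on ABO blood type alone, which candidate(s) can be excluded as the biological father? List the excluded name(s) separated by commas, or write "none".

A candidate is excluded only if no genotype consistent with his phenotype could produce a type O child with a type A mother.
Every candidate has at least one consistent genotype combination, so none can be excluded.

none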